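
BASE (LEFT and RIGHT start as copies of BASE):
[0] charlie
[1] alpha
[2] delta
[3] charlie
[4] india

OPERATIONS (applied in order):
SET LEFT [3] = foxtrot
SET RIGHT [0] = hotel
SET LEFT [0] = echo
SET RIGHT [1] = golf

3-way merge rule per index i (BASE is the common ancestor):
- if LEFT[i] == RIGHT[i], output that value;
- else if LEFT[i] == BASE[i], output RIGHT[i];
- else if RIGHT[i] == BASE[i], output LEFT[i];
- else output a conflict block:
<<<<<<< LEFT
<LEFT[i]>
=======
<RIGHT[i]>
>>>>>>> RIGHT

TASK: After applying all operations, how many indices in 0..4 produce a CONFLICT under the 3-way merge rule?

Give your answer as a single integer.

Final LEFT:  [echo, alpha, delta, foxtrot, india]
Final RIGHT: [hotel, golf, delta, charlie, india]
i=0: BASE=charlie L=echo R=hotel all differ -> CONFLICT
i=1: L=alpha=BASE, R=golf -> take RIGHT -> golf
i=2: L=delta R=delta -> agree -> delta
i=3: L=foxtrot, R=charlie=BASE -> take LEFT -> foxtrot
i=4: L=india R=india -> agree -> india
Conflict count: 1

Answer: 1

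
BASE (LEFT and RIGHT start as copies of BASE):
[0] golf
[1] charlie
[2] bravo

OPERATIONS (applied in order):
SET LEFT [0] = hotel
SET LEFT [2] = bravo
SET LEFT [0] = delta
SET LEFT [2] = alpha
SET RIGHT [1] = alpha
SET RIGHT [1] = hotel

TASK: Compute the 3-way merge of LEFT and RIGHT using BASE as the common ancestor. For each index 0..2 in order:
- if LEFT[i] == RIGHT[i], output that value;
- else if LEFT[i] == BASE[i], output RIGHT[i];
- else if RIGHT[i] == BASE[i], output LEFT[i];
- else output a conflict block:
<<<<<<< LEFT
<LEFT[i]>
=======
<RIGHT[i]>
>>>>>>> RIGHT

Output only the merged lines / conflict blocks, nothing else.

Final LEFT:  [delta, charlie, alpha]
Final RIGHT: [golf, hotel, bravo]
i=0: L=delta, R=golf=BASE -> take LEFT -> delta
i=1: L=charlie=BASE, R=hotel -> take RIGHT -> hotel
i=2: L=alpha, R=bravo=BASE -> take LEFT -> alpha

Answer: delta
hotel
alpha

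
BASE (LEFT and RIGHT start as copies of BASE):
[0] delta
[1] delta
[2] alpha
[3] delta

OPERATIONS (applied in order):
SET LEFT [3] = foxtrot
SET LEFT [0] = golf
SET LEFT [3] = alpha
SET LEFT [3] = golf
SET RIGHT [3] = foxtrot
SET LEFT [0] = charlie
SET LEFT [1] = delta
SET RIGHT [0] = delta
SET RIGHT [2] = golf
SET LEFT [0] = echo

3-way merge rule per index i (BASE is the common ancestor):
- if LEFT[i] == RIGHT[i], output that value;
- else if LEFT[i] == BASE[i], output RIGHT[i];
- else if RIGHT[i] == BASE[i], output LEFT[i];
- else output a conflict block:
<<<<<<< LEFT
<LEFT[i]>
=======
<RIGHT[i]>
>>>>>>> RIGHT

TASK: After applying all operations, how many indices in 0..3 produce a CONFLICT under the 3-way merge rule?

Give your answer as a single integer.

Answer: 1

Derivation:
Final LEFT:  [echo, delta, alpha, golf]
Final RIGHT: [delta, delta, golf, foxtrot]
i=0: L=echo, R=delta=BASE -> take LEFT -> echo
i=1: L=delta R=delta -> agree -> delta
i=2: L=alpha=BASE, R=golf -> take RIGHT -> golf
i=3: BASE=delta L=golf R=foxtrot all differ -> CONFLICT
Conflict count: 1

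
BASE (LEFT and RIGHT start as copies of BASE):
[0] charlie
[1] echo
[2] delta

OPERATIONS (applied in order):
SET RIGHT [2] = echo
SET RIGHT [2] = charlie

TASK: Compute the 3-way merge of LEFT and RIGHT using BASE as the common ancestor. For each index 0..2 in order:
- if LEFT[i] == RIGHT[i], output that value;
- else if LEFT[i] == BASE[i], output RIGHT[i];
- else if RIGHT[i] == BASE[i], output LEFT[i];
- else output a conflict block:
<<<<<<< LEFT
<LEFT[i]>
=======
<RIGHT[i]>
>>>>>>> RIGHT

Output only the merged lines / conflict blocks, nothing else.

Answer: charlie
echo
charlie

Derivation:
Final LEFT:  [charlie, echo, delta]
Final RIGHT: [charlie, echo, charlie]
i=0: L=charlie R=charlie -> agree -> charlie
i=1: L=echo R=echo -> agree -> echo
i=2: L=delta=BASE, R=charlie -> take RIGHT -> charlie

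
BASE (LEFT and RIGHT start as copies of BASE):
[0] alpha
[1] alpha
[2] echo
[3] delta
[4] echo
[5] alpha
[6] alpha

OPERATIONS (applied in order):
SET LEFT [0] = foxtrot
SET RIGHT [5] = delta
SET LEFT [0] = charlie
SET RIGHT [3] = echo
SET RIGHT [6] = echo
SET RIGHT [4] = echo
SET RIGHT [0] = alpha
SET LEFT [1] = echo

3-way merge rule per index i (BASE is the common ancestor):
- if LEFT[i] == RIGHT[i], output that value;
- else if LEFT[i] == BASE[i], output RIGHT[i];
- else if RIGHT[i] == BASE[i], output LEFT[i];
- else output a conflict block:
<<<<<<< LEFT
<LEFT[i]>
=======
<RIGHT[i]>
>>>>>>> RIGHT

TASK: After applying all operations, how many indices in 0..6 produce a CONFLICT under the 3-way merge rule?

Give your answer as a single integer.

Final LEFT:  [charlie, echo, echo, delta, echo, alpha, alpha]
Final RIGHT: [alpha, alpha, echo, echo, echo, delta, echo]
i=0: L=charlie, R=alpha=BASE -> take LEFT -> charlie
i=1: L=echo, R=alpha=BASE -> take LEFT -> echo
i=2: L=echo R=echo -> agree -> echo
i=3: L=delta=BASE, R=echo -> take RIGHT -> echo
i=4: L=echo R=echo -> agree -> echo
i=5: L=alpha=BASE, R=delta -> take RIGHT -> delta
i=6: L=alpha=BASE, R=echo -> take RIGHT -> echo
Conflict count: 0

Answer: 0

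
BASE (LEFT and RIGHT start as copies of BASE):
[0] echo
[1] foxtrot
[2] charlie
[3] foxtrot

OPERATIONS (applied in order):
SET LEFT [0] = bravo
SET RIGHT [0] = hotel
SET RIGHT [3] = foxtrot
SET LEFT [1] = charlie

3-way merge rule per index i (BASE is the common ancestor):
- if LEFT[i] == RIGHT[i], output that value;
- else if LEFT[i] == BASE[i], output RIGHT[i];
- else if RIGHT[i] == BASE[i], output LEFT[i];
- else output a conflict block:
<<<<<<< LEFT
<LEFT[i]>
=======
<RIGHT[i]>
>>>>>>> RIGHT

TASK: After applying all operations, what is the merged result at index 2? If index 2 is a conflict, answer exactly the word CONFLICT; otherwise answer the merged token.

Answer: charlie

Derivation:
Final LEFT:  [bravo, charlie, charlie, foxtrot]
Final RIGHT: [hotel, foxtrot, charlie, foxtrot]
i=0: BASE=echo L=bravo R=hotel all differ -> CONFLICT
i=1: L=charlie, R=foxtrot=BASE -> take LEFT -> charlie
i=2: L=charlie R=charlie -> agree -> charlie
i=3: L=foxtrot R=foxtrot -> agree -> foxtrot
Index 2 -> charlie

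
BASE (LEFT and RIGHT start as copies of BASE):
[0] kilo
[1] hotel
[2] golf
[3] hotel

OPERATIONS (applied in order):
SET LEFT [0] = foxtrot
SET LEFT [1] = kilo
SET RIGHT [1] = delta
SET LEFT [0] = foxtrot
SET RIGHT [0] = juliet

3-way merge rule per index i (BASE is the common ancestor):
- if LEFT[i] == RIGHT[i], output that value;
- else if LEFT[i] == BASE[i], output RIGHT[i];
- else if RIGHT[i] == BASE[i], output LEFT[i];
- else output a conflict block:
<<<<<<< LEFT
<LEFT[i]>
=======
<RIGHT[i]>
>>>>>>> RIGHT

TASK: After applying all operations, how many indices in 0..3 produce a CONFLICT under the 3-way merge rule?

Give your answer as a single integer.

Answer: 2

Derivation:
Final LEFT:  [foxtrot, kilo, golf, hotel]
Final RIGHT: [juliet, delta, golf, hotel]
i=0: BASE=kilo L=foxtrot R=juliet all differ -> CONFLICT
i=1: BASE=hotel L=kilo R=delta all differ -> CONFLICT
i=2: L=golf R=golf -> agree -> golf
i=3: L=hotel R=hotel -> agree -> hotel
Conflict count: 2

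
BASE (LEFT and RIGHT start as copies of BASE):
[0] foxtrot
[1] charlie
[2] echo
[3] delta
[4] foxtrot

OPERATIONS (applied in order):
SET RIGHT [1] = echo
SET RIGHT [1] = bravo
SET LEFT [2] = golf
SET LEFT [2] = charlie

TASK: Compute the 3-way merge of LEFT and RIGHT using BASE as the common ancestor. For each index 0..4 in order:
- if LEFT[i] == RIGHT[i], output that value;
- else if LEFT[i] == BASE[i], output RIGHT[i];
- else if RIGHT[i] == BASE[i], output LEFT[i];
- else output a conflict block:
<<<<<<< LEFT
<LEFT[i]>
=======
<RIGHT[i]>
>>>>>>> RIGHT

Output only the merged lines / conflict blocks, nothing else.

Final LEFT:  [foxtrot, charlie, charlie, delta, foxtrot]
Final RIGHT: [foxtrot, bravo, echo, delta, foxtrot]
i=0: L=foxtrot R=foxtrot -> agree -> foxtrot
i=1: L=charlie=BASE, R=bravo -> take RIGHT -> bravo
i=2: L=charlie, R=echo=BASE -> take LEFT -> charlie
i=3: L=delta R=delta -> agree -> delta
i=4: L=foxtrot R=foxtrot -> agree -> foxtrot

Answer: foxtrot
bravo
charlie
delta
foxtrot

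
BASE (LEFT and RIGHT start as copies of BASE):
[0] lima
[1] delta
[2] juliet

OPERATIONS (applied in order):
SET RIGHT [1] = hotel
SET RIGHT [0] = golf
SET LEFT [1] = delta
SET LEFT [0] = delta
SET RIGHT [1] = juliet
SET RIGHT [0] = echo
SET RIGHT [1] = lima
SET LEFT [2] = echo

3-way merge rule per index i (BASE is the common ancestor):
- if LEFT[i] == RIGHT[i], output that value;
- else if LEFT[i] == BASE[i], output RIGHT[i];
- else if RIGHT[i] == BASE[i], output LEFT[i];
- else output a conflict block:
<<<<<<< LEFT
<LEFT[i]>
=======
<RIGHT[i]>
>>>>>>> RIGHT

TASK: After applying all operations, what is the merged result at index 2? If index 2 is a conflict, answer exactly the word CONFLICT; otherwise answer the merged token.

Final LEFT:  [delta, delta, echo]
Final RIGHT: [echo, lima, juliet]
i=0: BASE=lima L=delta R=echo all differ -> CONFLICT
i=1: L=delta=BASE, R=lima -> take RIGHT -> lima
i=2: L=echo, R=juliet=BASE -> take LEFT -> echo
Index 2 -> echo

Answer: echo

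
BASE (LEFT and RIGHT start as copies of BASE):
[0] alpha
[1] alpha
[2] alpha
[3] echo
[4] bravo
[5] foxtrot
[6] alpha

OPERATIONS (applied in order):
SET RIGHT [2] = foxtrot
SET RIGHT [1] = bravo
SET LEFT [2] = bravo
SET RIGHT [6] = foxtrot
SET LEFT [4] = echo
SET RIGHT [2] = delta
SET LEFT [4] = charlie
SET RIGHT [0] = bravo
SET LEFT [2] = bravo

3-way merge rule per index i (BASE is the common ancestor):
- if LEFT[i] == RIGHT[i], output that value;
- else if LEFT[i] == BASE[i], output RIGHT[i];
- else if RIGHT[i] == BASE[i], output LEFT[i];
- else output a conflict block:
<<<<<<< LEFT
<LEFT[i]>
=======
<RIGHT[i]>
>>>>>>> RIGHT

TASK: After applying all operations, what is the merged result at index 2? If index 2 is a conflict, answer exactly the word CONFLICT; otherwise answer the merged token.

Final LEFT:  [alpha, alpha, bravo, echo, charlie, foxtrot, alpha]
Final RIGHT: [bravo, bravo, delta, echo, bravo, foxtrot, foxtrot]
i=0: L=alpha=BASE, R=bravo -> take RIGHT -> bravo
i=1: L=alpha=BASE, R=bravo -> take RIGHT -> bravo
i=2: BASE=alpha L=bravo R=delta all differ -> CONFLICT
i=3: L=echo R=echo -> agree -> echo
i=4: L=charlie, R=bravo=BASE -> take LEFT -> charlie
i=5: L=foxtrot R=foxtrot -> agree -> foxtrot
i=6: L=alpha=BASE, R=foxtrot -> take RIGHT -> foxtrot
Index 2 -> CONFLICT

Answer: CONFLICT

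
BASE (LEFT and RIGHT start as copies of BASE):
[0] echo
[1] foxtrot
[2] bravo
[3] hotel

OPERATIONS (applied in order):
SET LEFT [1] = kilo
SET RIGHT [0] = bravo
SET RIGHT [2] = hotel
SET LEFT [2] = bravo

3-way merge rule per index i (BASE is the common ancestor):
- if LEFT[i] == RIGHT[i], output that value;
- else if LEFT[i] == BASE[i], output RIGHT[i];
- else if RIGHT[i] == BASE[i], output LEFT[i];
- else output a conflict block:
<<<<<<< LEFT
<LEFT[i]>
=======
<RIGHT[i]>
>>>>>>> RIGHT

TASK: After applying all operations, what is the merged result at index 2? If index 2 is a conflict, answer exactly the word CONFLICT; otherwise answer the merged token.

Answer: hotel

Derivation:
Final LEFT:  [echo, kilo, bravo, hotel]
Final RIGHT: [bravo, foxtrot, hotel, hotel]
i=0: L=echo=BASE, R=bravo -> take RIGHT -> bravo
i=1: L=kilo, R=foxtrot=BASE -> take LEFT -> kilo
i=2: L=bravo=BASE, R=hotel -> take RIGHT -> hotel
i=3: L=hotel R=hotel -> agree -> hotel
Index 2 -> hotel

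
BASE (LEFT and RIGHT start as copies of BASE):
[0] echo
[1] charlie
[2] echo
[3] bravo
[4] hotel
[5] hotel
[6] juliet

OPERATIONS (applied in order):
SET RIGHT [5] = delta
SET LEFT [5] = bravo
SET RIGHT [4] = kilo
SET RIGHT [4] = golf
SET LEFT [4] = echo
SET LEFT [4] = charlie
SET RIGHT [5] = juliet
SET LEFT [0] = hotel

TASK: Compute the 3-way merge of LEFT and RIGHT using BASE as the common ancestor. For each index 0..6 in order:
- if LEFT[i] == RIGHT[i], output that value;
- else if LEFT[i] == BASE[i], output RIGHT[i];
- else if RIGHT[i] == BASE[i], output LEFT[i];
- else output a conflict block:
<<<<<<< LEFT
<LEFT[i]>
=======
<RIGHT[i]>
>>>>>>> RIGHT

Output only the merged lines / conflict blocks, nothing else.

Answer: hotel
charlie
echo
bravo
<<<<<<< LEFT
charlie
=======
golf
>>>>>>> RIGHT
<<<<<<< LEFT
bravo
=======
juliet
>>>>>>> RIGHT
juliet

Derivation:
Final LEFT:  [hotel, charlie, echo, bravo, charlie, bravo, juliet]
Final RIGHT: [echo, charlie, echo, bravo, golf, juliet, juliet]
i=0: L=hotel, R=echo=BASE -> take LEFT -> hotel
i=1: L=charlie R=charlie -> agree -> charlie
i=2: L=echo R=echo -> agree -> echo
i=3: L=bravo R=bravo -> agree -> bravo
i=4: BASE=hotel L=charlie R=golf all differ -> CONFLICT
i=5: BASE=hotel L=bravo R=juliet all differ -> CONFLICT
i=6: L=juliet R=juliet -> agree -> juliet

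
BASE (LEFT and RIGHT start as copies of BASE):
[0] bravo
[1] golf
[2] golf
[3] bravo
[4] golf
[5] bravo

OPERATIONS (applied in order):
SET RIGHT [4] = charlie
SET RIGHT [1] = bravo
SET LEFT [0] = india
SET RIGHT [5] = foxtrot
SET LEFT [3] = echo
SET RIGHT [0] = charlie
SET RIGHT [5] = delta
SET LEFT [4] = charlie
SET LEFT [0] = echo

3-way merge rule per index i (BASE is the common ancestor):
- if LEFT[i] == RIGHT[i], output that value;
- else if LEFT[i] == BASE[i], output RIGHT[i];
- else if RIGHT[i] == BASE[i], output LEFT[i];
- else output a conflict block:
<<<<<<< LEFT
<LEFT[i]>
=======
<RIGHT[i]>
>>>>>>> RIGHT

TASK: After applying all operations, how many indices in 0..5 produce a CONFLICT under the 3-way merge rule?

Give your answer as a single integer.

Final LEFT:  [echo, golf, golf, echo, charlie, bravo]
Final RIGHT: [charlie, bravo, golf, bravo, charlie, delta]
i=0: BASE=bravo L=echo R=charlie all differ -> CONFLICT
i=1: L=golf=BASE, R=bravo -> take RIGHT -> bravo
i=2: L=golf R=golf -> agree -> golf
i=3: L=echo, R=bravo=BASE -> take LEFT -> echo
i=4: L=charlie R=charlie -> agree -> charlie
i=5: L=bravo=BASE, R=delta -> take RIGHT -> delta
Conflict count: 1

Answer: 1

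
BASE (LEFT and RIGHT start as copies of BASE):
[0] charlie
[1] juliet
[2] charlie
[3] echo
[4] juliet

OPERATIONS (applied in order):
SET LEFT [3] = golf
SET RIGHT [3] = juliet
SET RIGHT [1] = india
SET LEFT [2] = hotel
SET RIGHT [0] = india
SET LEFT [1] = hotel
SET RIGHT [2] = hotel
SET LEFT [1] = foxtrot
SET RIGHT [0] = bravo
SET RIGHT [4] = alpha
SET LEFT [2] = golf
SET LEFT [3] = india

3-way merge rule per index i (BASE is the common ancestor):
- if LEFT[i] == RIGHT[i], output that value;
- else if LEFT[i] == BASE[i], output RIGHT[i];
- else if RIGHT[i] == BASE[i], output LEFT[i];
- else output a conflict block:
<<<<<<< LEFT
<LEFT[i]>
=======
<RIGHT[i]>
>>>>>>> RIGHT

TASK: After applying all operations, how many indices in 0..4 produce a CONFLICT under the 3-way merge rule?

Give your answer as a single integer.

Answer: 3

Derivation:
Final LEFT:  [charlie, foxtrot, golf, india, juliet]
Final RIGHT: [bravo, india, hotel, juliet, alpha]
i=0: L=charlie=BASE, R=bravo -> take RIGHT -> bravo
i=1: BASE=juliet L=foxtrot R=india all differ -> CONFLICT
i=2: BASE=charlie L=golf R=hotel all differ -> CONFLICT
i=3: BASE=echo L=india R=juliet all differ -> CONFLICT
i=4: L=juliet=BASE, R=alpha -> take RIGHT -> alpha
Conflict count: 3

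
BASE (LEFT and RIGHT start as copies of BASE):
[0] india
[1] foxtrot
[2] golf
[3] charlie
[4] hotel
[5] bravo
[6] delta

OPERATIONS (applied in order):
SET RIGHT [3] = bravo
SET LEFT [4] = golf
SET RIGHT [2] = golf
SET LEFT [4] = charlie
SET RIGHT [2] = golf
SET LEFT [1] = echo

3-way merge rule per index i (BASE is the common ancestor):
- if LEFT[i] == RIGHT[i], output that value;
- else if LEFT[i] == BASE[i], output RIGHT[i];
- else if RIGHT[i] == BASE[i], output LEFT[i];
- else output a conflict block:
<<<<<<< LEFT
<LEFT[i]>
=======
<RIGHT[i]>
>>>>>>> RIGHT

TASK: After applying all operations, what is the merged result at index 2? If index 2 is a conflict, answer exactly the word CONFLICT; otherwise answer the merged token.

Answer: golf

Derivation:
Final LEFT:  [india, echo, golf, charlie, charlie, bravo, delta]
Final RIGHT: [india, foxtrot, golf, bravo, hotel, bravo, delta]
i=0: L=india R=india -> agree -> india
i=1: L=echo, R=foxtrot=BASE -> take LEFT -> echo
i=2: L=golf R=golf -> agree -> golf
i=3: L=charlie=BASE, R=bravo -> take RIGHT -> bravo
i=4: L=charlie, R=hotel=BASE -> take LEFT -> charlie
i=5: L=bravo R=bravo -> agree -> bravo
i=6: L=delta R=delta -> agree -> delta
Index 2 -> golf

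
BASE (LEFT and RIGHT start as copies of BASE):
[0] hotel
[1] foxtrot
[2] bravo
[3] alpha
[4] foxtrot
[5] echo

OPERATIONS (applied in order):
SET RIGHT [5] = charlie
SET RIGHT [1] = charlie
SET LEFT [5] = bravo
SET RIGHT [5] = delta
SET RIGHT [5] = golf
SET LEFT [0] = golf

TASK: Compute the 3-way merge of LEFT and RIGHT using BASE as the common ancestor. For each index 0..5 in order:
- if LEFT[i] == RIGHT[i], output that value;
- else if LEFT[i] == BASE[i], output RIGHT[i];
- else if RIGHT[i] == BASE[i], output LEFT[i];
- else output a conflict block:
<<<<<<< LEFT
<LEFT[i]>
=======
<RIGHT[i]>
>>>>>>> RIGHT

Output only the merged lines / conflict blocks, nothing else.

Answer: golf
charlie
bravo
alpha
foxtrot
<<<<<<< LEFT
bravo
=======
golf
>>>>>>> RIGHT

Derivation:
Final LEFT:  [golf, foxtrot, bravo, alpha, foxtrot, bravo]
Final RIGHT: [hotel, charlie, bravo, alpha, foxtrot, golf]
i=0: L=golf, R=hotel=BASE -> take LEFT -> golf
i=1: L=foxtrot=BASE, R=charlie -> take RIGHT -> charlie
i=2: L=bravo R=bravo -> agree -> bravo
i=3: L=alpha R=alpha -> agree -> alpha
i=4: L=foxtrot R=foxtrot -> agree -> foxtrot
i=5: BASE=echo L=bravo R=golf all differ -> CONFLICT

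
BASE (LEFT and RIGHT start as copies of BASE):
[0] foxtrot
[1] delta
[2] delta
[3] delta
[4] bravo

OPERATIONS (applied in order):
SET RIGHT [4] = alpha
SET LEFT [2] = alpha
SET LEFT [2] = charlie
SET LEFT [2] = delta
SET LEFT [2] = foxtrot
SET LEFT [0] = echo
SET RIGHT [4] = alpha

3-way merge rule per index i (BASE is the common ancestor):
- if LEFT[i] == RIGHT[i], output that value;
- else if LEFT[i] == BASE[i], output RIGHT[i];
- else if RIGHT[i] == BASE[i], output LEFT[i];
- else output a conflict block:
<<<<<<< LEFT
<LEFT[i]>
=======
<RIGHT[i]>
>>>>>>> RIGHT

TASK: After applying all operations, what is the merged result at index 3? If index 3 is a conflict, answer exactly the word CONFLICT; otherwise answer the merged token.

Final LEFT:  [echo, delta, foxtrot, delta, bravo]
Final RIGHT: [foxtrot, delta, delta, delta, alpha]
i=0: L=echo, R=foxtrot=BASE -> take LEFT -> echo
i=1: L=delta R=delta -> agree -> delta
i=2: L=foxtrot, R=delta=BASE -> take LEFT -> foxtrot
i=3: L=delta R=delta -> agree -> delta
i=4: L=bravo=BASE, R=alpha -> take RIGHT -> alpha
Index 3 -> delta

Answer: delta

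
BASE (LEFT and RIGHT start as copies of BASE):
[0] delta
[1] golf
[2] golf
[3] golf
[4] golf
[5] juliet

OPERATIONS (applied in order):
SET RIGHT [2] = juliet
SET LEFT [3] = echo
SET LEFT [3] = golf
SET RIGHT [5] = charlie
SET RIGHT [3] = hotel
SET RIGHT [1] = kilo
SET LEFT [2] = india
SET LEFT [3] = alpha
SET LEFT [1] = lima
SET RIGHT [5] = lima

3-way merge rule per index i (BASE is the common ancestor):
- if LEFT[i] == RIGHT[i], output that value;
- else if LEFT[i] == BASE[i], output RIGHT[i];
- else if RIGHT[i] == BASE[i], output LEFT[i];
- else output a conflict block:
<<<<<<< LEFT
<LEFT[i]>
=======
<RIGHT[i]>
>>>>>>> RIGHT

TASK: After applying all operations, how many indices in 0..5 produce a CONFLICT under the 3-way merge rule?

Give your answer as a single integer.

Answer: 3

Derivation:
Final LEFT:  [delta, lima, india, alpha, golf, juliet]
Final RIGHT: [delta, kilo, juliet, hotel, golf, lima]
i=0: L=delta R=delta -> agree -> delta
i=1: BASE=golf L=lima R=kilo all differ -> CONFLICT
i=2: BASE=golf L=india R=juliet all differ -> CONFLICT
i=3: BASE=golf L=alpha R=hotel all differ -> CONFLICT
i=4: L=golf R=golf -> agree -> golf
i=5: L=juliet=BASE, R=lima -> take RIGHT -> lima
Conflict count: 3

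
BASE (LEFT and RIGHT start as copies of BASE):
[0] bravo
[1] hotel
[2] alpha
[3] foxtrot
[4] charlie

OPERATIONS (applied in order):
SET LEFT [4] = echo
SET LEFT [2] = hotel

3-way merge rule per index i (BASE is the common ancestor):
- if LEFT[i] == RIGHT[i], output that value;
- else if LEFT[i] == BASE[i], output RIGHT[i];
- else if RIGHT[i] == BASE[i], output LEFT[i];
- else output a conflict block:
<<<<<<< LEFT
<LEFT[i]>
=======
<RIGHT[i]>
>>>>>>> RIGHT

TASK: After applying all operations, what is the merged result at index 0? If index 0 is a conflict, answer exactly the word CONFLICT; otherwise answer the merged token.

Final LEFT:  [bravo, hotel, hotel, foxtrot, echo]
Final RIGHT: [bravo, hotel, alpha, foxtrot, charlie]
i=0: L=bravo R=bravo -> agree -> bravo
i=1: L=hotel R=hotel -> agree -> hotel
i=2: L=hotel, R=alpha=BASE -> take LEFT -> hotel
i=3: L=foxtrot R=foxtrot -> agree -> foxtrot
i=4: L=echo, R=charlie=BASE -> take LEFT -> echo
Index 0 -> bravo

Answer: bravo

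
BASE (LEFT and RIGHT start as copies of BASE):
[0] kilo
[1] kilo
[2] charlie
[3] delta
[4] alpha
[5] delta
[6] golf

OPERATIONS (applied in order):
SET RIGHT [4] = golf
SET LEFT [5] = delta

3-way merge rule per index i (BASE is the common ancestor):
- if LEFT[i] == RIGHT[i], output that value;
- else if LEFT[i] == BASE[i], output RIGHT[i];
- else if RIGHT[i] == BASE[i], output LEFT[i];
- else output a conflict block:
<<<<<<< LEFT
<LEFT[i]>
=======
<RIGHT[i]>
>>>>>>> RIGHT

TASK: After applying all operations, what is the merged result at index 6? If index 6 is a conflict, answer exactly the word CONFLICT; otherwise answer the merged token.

Final LEFT:  [kilo, kilo, charlie, delta, alpha, delta, golf]
Final RIGHT: [kilo, kilo, charlie, delta, golf, delta, golf]
i=0: L=kilo R=kilo -> agree -> kilo
i=1: L=kilo R=kilo -> agree -> kilo
i=2: L=charlie R=charlie -> agree -> charlie
i=3: L=delta R=delta -> agree -> delta
i=4: L=alpha=BASE, R=golf -> take RIGHT -> golf
i=5: L=delta R=delta -> agree -> delta
i=6: L=golf R=golf -> agree -> golf
Index 6 -> golf

Answer: golf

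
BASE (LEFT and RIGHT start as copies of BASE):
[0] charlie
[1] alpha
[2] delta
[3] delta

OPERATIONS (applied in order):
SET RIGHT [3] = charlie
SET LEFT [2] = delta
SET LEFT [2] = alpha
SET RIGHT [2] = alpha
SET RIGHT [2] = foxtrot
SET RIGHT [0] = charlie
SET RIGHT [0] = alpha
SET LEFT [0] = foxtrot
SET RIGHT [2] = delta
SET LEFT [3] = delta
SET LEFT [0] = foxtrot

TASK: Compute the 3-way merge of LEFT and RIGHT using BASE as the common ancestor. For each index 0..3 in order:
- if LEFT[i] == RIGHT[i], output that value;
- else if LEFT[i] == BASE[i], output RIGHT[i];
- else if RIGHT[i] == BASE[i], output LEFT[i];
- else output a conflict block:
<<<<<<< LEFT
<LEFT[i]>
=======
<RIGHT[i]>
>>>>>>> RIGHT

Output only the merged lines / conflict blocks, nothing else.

Final LEFT:  [foxtrot, alpha, alpha, delta]
Final RIGHT: [alpha, alpha, delta, charlie]
i=0: BASE=charlie L=foxtrot R=alpha all differ -> CONFLICT
i=1: L=alpha R=alpha -> agree -> alpha
i=2: L=alpha, R=delta=BASE -> take LEFT -> alpha
i=3: L=delta=BASE, R=charlie -> take RIGHT -> charlie

Answer: <<<<<<< LEFT
foxtrot
=======
alpha
>>>>>>> RIGHT
alpha
alpha
charlie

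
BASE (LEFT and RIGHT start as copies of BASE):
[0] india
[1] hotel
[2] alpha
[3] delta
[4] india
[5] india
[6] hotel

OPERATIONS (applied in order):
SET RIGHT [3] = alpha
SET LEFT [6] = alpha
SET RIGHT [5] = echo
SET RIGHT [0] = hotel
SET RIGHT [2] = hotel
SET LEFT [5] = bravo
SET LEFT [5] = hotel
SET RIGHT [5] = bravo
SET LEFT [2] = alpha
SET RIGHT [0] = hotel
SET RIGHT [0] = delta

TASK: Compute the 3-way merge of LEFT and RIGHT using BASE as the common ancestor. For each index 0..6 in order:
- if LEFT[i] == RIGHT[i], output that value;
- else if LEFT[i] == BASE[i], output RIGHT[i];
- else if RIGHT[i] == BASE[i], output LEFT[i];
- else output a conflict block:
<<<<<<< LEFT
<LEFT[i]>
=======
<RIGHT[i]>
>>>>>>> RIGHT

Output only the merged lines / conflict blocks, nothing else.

Final LEFT:  [india, hotel, alpha, delta, india, hotel, alpha]
Final RIGHT: [delta, hotel, hotel, alpha, india, bravo, hotel]
i=0: L=india=BASE, R=delta -> take RIGHT -> delta
i=1: L=hotel R=hotel -> agree -> hotel
i=2: L=alpha=BASE, R=hotel -> take RIGHT -> hotel
i=3: L=delta=BASE, R=alpha -> take RIGHT -> alpha
i=4: L=india R=india -> agree -> india
i=5: BASE=india L=hotel R=bravo all differ -> CONFLICT
i=6: L=alpha, R=hotel=BASE -> take LEFT -> alpha

Answer: delta
hotel
hotel
alpha
india
<<<<<<< LEFT
hotel
=======
bravo
>>>>>>> RIGHT
alpha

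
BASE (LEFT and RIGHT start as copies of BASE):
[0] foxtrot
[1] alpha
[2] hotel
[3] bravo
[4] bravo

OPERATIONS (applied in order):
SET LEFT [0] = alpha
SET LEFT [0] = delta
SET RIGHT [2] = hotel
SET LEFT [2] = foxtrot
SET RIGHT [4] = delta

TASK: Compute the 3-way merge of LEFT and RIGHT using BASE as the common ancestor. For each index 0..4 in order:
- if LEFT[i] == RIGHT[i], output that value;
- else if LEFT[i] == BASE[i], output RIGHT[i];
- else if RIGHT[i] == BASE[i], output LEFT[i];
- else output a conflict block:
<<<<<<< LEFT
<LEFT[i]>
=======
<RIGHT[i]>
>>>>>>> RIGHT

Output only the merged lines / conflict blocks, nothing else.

Final LEFT:  [delta, alpha, foxtrot, bravo, bravo]
Final RIGHT: [foxtrot, alpha, hotel, bravo, delta]
i=0: L=delta, R=foxtrot=BASE -> take LEFT -> delta
i=1: L=alpha R=alpha -> agree -> alpha
i=2: L=foxtrot, R=hotel=BASE -> take LEFT -> foxtrot
i=3: L=bravo R=bravo -> agree -> bravo
i=4: L=bravo=BASE, R=delta -> take RIGHT -> delta

Answer: delta
alpha
foxtrot
bravo
delta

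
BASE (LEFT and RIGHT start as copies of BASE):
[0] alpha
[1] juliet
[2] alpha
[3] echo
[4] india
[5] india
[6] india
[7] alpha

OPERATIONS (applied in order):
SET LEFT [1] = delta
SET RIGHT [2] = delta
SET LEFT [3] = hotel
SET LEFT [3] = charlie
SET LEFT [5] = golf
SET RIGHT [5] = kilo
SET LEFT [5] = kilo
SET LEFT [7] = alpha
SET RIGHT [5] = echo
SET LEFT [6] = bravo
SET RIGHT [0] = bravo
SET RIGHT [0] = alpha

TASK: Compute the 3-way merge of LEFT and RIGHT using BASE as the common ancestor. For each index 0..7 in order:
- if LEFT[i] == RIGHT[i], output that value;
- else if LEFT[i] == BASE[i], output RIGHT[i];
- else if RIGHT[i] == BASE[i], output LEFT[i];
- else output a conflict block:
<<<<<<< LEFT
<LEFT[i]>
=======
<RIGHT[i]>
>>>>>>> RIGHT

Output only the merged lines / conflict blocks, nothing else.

Answer: alpha
delta
delta
charlie
india
<<<<<<< LEFT
kilo
=======
echo
>>>>>>> RIGHT
bravo
alpha

Derivation:
Final LEFT:  [alpha, delta, alpha, charlie, india, kilo, bravo, alpha]
Final RIGHT: [alpha, juliet, delta, echo, india, echo, india, alpha]
i=0: L=alpha R=alpha -> agree -> alpha
i=1: L=delta, R=juliet=BASE -> take LEFT -> delta
i=2: L=alpha=BASE, R=delta -> take RIGHT -> delta
i=3: L=charlie, R=echo=BASE -> take LEFT -> charlie
i=4: L=india R=india -> agree -> india
i=5: BASE=india L=kilo R=echo all differ -> CONFLICT
i=6: L=bravo, R=india=BASE -> take LEFT -> bravo
i=7: L=alpha R=alpha -> agree -> alpha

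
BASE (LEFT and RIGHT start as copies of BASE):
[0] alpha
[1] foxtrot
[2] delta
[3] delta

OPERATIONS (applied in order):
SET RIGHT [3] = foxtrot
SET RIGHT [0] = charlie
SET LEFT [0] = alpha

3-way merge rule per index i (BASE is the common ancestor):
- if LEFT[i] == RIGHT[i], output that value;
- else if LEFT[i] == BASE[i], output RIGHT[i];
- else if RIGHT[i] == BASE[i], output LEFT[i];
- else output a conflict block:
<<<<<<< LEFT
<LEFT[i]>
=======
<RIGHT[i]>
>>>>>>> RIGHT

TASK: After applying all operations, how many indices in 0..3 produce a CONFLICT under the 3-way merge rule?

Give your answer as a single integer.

Final LEFT:  [alpha, foxtrot, delta, delta]
Final RIGHT: [charlie, foxtrot, delta, foxtrot]
i=0: L=alpha=BASE, R=charlie -> take RIGHT -> charlie
i=1: L=foxtrot R=foxtrot -> agree -> foxtrot
i=2: L=delta R=delta -> agree -> delta
i=3: L=delta=BASE, R=foxtrot -> take RIGHT -> foxtrot
Conflict count: 0

Answer: 0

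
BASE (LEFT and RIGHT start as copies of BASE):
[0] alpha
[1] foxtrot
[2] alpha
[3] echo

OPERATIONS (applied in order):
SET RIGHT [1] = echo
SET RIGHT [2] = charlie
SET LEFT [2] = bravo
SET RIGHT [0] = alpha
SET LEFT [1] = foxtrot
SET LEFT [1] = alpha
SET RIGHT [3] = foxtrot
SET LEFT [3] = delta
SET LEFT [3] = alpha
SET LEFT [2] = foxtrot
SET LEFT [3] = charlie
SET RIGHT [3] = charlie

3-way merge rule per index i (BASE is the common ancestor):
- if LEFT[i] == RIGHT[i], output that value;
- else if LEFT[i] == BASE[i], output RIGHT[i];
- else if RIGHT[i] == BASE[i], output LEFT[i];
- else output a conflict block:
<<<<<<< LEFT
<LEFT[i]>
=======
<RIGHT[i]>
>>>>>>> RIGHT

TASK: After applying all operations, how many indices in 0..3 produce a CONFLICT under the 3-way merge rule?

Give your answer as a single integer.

Answer: 2

Derivation:
Final LEFT:  [alpha, alpha, foxtrot, charlie]
Final RIGHT: [alpha, echo, charlie, charlie]
i=0: L=alpha R=alpha -> agree -> alpha
i=1: BASE=foxtrot L=alpha R=echo all differ -> CONFLICT
i=2: BASE=alpha L=foxtrot R=charlie all differ -> CONFLICT
i=3: L=charlie R=charlie -> agree -> charlie
Conflict count: 2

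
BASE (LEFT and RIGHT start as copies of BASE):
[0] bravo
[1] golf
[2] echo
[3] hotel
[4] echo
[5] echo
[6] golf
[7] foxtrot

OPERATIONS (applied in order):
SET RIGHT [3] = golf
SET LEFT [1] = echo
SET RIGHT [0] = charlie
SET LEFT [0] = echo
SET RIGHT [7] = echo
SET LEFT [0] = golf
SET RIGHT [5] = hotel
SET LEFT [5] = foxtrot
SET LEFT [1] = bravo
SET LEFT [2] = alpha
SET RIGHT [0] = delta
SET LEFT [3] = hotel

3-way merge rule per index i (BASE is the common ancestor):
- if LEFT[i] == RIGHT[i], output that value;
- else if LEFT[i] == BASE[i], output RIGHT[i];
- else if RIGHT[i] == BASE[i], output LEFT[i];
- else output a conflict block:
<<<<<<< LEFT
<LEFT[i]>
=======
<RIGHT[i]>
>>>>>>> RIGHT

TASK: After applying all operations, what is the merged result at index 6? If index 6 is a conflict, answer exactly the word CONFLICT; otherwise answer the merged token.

Answer: golf

Derivation:
Final LEFT:  [golf, bravo, alpha, hotel, echo, foxtrot, golf, foxtrot]
Final RIGHT: [delta, golf, echo, golf, echo, hotel, golf, echo]
i=0: BASE=bravo L=golf R=delta all differ -> CONFLICT
i=1: L=bravo, R=golf=BASE -> take LEFT -> bravo
i=2: L=alpha, R=echo=BASE -> take LEFT -> alpha
i=3: L=hotel=BASE, R=golf -> take RIGHT -> golf
i=4: L=echo R=echo -> agree -> echo
i=5: BASE=echo L=foxtrot R=hotel all differ -> CONFLICT
i=6: L=golf R=golf -> agree -> golf
i=7: L=foxtrot=BASE, R=echo -> take RIGHT -> echo
Index 6 -> golf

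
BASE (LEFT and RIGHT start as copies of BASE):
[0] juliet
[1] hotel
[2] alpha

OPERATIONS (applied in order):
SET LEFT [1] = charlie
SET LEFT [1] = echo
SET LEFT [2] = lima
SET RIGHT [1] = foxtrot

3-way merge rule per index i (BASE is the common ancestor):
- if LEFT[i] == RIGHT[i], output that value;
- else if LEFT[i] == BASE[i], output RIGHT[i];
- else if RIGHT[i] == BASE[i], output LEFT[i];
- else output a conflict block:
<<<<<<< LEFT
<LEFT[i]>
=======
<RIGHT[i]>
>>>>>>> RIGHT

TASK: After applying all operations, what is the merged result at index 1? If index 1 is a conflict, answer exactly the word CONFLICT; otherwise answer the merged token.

Answer: CONFLICT

Derivation:
Final LEFT:  [juliet, echo, lima]
Final RIGHT: [juliet, foxtrot, alpha]
i=0: L=juliet R=juliet -> agree -> juliet
i=1: BASE=hotel L=echo R=foxtrot all differ -> CONFLICT
i=2: L=lima, R=alpha=BASE -> take LEFT -> lima
Index 1 -> CONFLICT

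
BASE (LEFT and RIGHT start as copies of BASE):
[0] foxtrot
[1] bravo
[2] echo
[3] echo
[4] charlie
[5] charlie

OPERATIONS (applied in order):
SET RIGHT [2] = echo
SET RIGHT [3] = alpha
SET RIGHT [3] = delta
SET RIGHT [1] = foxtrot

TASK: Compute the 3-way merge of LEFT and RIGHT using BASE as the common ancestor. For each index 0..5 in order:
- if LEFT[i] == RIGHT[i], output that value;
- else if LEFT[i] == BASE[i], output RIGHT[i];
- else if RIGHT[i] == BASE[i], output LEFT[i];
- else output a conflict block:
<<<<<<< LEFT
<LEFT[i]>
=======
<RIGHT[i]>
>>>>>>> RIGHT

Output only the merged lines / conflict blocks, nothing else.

Final LEFT:  [foxtrot, bravo, echo, echo, charlie, charlie]
Final RIGHT: [foxtrot, foxtrot, echo, delta, charlie, charlie]
i=0: L=foxtrot R=foxtrot -> agree -> foxtrot
i=1: L=bravo=BASE, R=foxtrot -> take RIGHT -> foxtrot
i=2: L=echo R=echo -> agree -> echo
i=3: L=echo=BASE, R=delta -> take RIGHT -> delta
i=4: L=charlie R=charlie -> agree -> charlie
i=5: L=charlie R=charlie -> agree -> charlie

Answer: foxtrot
foxtrot
echo
delta
charlie
charlie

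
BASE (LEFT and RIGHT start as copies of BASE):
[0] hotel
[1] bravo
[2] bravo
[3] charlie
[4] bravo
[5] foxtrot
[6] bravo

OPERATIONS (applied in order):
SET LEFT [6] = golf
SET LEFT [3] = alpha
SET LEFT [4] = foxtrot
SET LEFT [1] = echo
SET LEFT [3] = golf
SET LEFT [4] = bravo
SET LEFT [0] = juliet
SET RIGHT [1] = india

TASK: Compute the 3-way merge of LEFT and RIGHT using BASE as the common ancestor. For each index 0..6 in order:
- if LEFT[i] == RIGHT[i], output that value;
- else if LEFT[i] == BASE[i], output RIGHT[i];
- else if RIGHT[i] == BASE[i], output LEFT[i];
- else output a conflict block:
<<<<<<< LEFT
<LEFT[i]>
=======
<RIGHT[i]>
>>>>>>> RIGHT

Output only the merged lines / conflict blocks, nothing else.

Answer: juliet
<<<<<<< LEFT
echo
=======
india
>>>>>>> RIGHT
bravo
golf
bravo
foxtrot
golf

Derivation:
Final LEFT:  [juliet, echo, bravo, golf, bravo, foxtrot, golf]
Final RIGHT: [hotel, india, bravo, charlie, bravo, foxtrot, bravo]
i=0: L=juliet, R=hotel=BASE -> take LEFT -> juliet
i=1: BASE=bravo L=echo R=india all differ -> CONFLICT
i=2: L=bravo R=bravo -> agree -> bravo
i=3: L=golf, R=charlie=BASE -> take LEFT -> golf
i=4: L=bravo R=bravo -> agree -> bravo
i=5: L=foxtrot R=foxtrot -> agree -> foxtrot
i=6: L=golf, R=bravo=BASE -> take LEFT -> golf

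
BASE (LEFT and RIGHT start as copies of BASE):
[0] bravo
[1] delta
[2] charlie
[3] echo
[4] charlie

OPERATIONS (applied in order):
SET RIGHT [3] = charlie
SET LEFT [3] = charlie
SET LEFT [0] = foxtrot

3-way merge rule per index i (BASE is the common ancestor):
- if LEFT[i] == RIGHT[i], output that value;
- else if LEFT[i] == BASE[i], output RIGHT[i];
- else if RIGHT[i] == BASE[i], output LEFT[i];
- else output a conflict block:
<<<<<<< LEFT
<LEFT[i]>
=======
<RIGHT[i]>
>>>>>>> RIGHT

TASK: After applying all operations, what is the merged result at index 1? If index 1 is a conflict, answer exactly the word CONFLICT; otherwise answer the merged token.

Final LEFT:  [foxtrot, delta, charlie, charlie, charlie]
Final RIGHT: [bravo, delta, charlie, charlie, charlie]
i=0: L=foxtrot, R=bravo=BASE -> take LEFT -> foxtrot
i=1: L=delta R=delta -> agree -> delta
i=2: L=charlie R=charlie -> agree -> charlie
i=3: L=charlie R=charlie -> agree -> charlie
i=4: L=charlie R=charlie -> agree -> charlie
Index 1 -> delta

Answer: delta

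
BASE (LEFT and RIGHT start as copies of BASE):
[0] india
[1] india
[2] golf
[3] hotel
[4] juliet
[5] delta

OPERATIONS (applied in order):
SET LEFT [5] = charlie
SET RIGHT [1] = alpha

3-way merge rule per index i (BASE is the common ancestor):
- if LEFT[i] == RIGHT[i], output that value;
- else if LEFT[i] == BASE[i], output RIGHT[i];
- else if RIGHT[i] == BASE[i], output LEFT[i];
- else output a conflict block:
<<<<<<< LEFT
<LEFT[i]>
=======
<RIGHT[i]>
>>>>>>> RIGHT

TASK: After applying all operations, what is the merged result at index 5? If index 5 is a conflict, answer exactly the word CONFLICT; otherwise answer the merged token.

Final LEFT:  [india, india, golf, hotel, juliet, charlie]
Final RIGHT: [india, alpha, golf, hotel, juliet, delta]
i=0: L=india R=india -> agree -> india
i=1: L=india=BASE, R=alpha -> take RIGHT -> alpha
i=2: L=golf R=golf -> agree -> golf
i=3: L=hotel R=hotel -> agree -> hotel
i=4: L=juliet R=juliet -> agree -> juliet
i=5: L=charlie, R=delta=BASE -> take LEFT -> charlie
Index 5 -> charlie

Answer: charlie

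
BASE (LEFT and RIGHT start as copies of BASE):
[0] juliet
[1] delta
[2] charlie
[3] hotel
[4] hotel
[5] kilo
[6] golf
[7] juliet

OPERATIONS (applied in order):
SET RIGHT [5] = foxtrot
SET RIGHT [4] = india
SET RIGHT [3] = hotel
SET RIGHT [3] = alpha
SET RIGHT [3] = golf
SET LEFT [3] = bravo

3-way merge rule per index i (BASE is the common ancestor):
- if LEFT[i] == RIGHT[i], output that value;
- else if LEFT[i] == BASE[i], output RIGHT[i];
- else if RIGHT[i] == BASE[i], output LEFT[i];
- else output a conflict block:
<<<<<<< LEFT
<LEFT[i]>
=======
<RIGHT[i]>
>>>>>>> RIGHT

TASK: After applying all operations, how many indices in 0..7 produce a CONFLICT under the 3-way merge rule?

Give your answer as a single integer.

Answer: 1

Derivation:
Final LEFT:  [juliet, delta, charlie, bravo, hotel, kilo, golf, juliet]
Final RIGHT: [juliet, delta, charlie, golf, india, foxtrot, golf, juliet]
i=0: L=juliet R=juliet -> agree -> juliet
i=1: L=delta R=delta -> agree -> delta
i=2: L=charlie R=charlie -> agree -> charlie
i=3: BASE=hotel L=bravo R=golf all differ -> CONFLICT
i=4: L=hotel=BASE, R=india -> take RIGHT -> india
i=5: L=kilo=BASE, R=foxtrot -> take RIGHT -> foxtrot
i=6: L=golf R=golf -> agree -> golf
i=7: L=juliet R=juliet -> agree -> juliet
Conflict count: 1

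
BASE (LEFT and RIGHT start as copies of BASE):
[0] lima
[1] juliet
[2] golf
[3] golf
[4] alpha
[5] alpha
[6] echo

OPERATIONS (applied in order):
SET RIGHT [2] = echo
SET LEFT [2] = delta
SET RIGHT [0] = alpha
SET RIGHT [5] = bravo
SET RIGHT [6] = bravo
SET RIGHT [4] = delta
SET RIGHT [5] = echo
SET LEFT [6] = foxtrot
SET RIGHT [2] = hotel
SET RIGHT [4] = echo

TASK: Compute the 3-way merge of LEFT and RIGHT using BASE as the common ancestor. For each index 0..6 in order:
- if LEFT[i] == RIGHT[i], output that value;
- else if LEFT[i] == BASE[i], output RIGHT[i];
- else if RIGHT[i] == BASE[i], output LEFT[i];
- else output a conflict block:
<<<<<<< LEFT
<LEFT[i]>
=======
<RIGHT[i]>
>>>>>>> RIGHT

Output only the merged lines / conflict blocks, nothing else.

Answer: alpha
juliet
<<<<<<< LEFT
delta
=======
hotel
>>>>>>> RIGHT
golf
echo
echo
<<<<<<< LEFT
foxtrot
=======
bravo
>>>>>>> RIGHT

Derivation:
Final LEFT:  [lima, juliet, delta, golf, alpha, alpha, foxtrot]
Final RIGHT: [alpha, juliet, hotel, golf, echo, echo, bravo]
i=0: L=lima=BASE, R=alpha -> take RIGHT -> alpha
i=1: L=juliet R=juliet -> agree -> juliet
i=2: BASE=golf L=delta R=hotel all differ -> CONFLICT
i=3: L=golf R=golf -> agree -> golf
i=4: L=alpha=BASE, R=echo -> take RIGHT -> echo
i=5: L=alpha=BASE, R=echo -> take RIGHT -> echo
i=6: BASE=echo L=foxtrot R=bravo all differ -> CONFLICT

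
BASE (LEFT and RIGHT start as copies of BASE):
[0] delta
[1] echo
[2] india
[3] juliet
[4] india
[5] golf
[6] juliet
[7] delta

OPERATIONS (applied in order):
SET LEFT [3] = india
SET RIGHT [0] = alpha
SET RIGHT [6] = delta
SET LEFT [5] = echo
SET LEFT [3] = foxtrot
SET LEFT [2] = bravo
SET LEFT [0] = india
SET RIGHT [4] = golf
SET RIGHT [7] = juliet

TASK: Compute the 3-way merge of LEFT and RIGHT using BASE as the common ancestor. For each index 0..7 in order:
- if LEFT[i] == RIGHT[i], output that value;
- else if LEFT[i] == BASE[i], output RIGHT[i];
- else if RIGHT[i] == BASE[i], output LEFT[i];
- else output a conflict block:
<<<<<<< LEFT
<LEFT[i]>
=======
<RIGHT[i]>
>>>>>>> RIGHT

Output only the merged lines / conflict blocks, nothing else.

Answer: <<<<<<< LEFT
india
=======
alpha
>>>>>>> RIGHT
echo
bravo
foxtrot
golf
echo
delta
juliet

Derivation:
Final LEFT:  [india, echo, bravo, foxtrot, india, echo, juliet, delta]
Final RIGHT: [alpha, echo, india, juliet, golf, golf, delta, juliet]
i=0: BASE=delta L=india R=alpha all differ -> CONFLICT
i=1: L=echo R=echo -> agree -> echo
i=2: L=bravo, R=india=BASE -> take LEFT -> bravo
i=3: L=foxtrot, R=juliet=BASE -> take LEFT -> foxtrot
i=4: L=india=BASE, R=golf -> take RIGHT -> golf
i=5: L=echo, R=golf=BASE -> take LEFT -> echo
i=6: L=juliet=BASE, R=delta -> take RIGHT -> delta
i=7: L=delta=BASE, R=juliet -> take RIGHT -> juliet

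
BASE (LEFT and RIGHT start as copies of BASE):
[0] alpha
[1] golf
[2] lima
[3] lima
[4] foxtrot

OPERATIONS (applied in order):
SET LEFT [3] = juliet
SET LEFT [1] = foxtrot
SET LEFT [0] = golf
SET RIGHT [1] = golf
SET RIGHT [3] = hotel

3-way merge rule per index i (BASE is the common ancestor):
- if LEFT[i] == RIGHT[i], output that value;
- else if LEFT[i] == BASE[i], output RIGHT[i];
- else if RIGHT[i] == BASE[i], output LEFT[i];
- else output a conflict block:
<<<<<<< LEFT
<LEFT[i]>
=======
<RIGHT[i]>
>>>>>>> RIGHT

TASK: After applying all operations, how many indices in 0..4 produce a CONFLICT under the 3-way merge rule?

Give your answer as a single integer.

Answer: 1

Derivation:
Final LEFT:  [golf, foxtrot, lima, juliet, foxtrot]
Final RIGHT: [alpha, golf, lima, hotel, foxtrot]
i=0: L=golf, R=alpha=BASE -> take LEFT -> golf
i=1: L=foxtrot, R=golf=BASE -> take LEFT -> foxtrot
i=2: L=lima R=lima -> agree -> lima
i=3: BASE=lima L=juliet R=hotel all differ -> CONFLICT
i=4: L=foxtrot R=foxtrot -> agree -> foxtrot
Conflict count: 1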